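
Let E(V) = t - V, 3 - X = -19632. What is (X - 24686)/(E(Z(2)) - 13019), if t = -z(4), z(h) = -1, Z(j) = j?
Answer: 5051/13020 ≈ 0.38794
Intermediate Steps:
X = 19635 (X = 3 - 1*(-19632) = 3 + 19632 = 19635)
t = 1 (t = -1*(-1) = 1)
E(V) = 1 - V
(X - 24686)/(E(Z(2)) - 13019) = (19635 - 24686)/((1 - 1*2) - 13019) = -5051/((1 - 2) - 13019) = -5051/(-1 - 13019) = -5051/(-13020) = -5051*(-1/13020) = 5051/13020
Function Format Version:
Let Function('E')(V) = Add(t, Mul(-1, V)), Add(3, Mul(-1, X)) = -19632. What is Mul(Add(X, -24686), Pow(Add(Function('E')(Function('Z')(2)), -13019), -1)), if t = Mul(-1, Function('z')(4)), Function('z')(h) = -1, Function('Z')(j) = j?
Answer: Rational(5051, 13020) ≈ 0.38794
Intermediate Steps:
X = 19635 (X = Add(3, Mul(-1, -19632)) = Add(3, 19632) = 19635)
t = 1 (t = Mul(-1, -1) = 1)
Function('E')(V) = Add(1, Mul(-1, V))
Mul(Add(X, -24686), Pow(Add(Function('E')(Function('Z')(2)), -13019), -1)) = Mul(Add(19635, -24686), Pow(Add(Add(1, Mul(-1, 2)), -13019), -1)) = Mul(-5051, Pow(Add(Add(1, -2), -13019), -1)) = Mul(-5051, Pow(Add(-1, -13019), -1)) = Mul(-5051, Pow(-13020, -1)) = Mul(-5051, Rational(-1, 13020)) = Rational(5051, 13020)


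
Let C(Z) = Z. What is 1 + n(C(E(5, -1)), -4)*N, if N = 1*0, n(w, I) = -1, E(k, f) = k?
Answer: 1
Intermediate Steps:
N = 0
1 + n(C(E(5, -1)), -4)*N = 1 - 1*0 = 1 + 0 = 1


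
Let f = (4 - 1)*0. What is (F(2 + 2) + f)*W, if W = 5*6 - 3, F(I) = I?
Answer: 108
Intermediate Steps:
f = 0 (f = 3*0 = 0)
W = 27 (W = 30 - 3 = 27)
(F(2 + 2) + f)*W = ((2 + 2) + 0)*27 = (4 + 0)*27 = 4*27 = 108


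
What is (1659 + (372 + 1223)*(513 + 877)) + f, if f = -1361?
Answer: 2217348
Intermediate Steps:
(1659 + (372 + 1223)*(513 + 877)) + f = (1659 + (372 + 1223)*(513 + 877)) - 1361 = (1659 + 1595*1390) - 1361 = (1659 + 2217050) - 1361 = 2218709 - 1361 = 2217348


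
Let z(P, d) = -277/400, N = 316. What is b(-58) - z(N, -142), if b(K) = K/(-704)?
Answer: 6819/8800 ≈ 0.77489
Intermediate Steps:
z(P, d) = -277/400 (z(P, d) = -277*1/400 = -277/400)
b(K) = -K/704 (b(K) = K*(-1/704) = -K/704)
b(-58) - z(N, -142) = -1/704*(-58) - 1*(-277/400) = 29/352 + 277/400 = 6819/8800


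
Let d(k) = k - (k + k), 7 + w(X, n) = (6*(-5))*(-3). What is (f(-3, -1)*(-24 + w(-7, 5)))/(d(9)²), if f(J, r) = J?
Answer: -59/27 ≈ -2.1852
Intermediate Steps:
w(X, n) = 83 (w(X, n) = -7 + (6*(-5))*(-3) = -7 - 30*(-3) = -7 + 90 = 83)
d(k) = -k (d(k) = k - 2*k = -k)
(f(-3, -1)*(-24 + w(-7, 5)))/(d(9)²) = (-3*(-24 + 83))/((-1*9)²) = (-3*59)/((-9)²) = -177/81 = -177*1/81 = -59/27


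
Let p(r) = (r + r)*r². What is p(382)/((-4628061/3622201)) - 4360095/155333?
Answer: -62727286401013796083/718890599313 ≈ -8.7256e+7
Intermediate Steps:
p(r) = 2*r³ (p(r) = (2*r)*r² = 2*r³)
p(382)/((-4628061/3622201)) - 4360095/155333 = (2*382³)/((-4628061/3622201)) - 4360095/155333 = (2*55742968)/((-4628061*1/3622201)) - 4360095*1/155333 = 111485936/(-4628061/3622201) - 4360095/155333 = 111485936*(-3622201/4628061) - 4360095/155333 = -403824468865136/4628061 - 4360095/155333 = -62727286401013796083/718890599313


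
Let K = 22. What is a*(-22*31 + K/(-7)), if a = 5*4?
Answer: -95920/7 ≈ -13703.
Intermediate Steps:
a = 20
a*(-22*31 + K/(-7)) = 20*(-22*31 + 22/(-7)) = 20*(-682 + 22*(-⅐)) = 20*(-682 - 22/7) = 20*(-4796/7) = -95920/7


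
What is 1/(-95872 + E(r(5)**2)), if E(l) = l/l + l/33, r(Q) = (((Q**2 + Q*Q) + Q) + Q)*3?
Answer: -11/1043781 ≈ -1.0539e-5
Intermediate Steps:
r(Q) = 6*Q + 6*Q**2 (r(Q) = (((Q**2 + Q**2) + Q) + Q)*3 = ((2*Q**2 + Q) + Q)*3 = ((Q + 2*Q**2) + Q)*3 = (2*Q + 2*Q**2)*3 = 6*Q + 6*Q**2)
E(l) = 1 + l/33 (E(l) = 1 + l*(1/33) = 1 + l/33)
1/(-95872 + E(r(5)**2)) = 1/(-95872 + (1 + (6*5*(1 + 5))**2/33)) = 1/(-95872 + (1 + (6*5*6)**2/33)) = 1/(-95872 + (1 + (1/33)*180**2)) = 1/(-95872 + (1 + (1/33)*32400)) = 1/(-95872 + (1 + 10800/11)) = 1/(-95872 + 10811/11) = 1/(-1043781/11) = -11/1043781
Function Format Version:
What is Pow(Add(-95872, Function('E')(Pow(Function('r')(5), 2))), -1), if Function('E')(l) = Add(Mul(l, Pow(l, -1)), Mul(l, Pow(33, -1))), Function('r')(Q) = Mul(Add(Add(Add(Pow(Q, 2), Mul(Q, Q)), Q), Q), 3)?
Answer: Rational(-11, 1043781) ≈ -1.0539e-5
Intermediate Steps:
Function('r')(Q) = Add(Mul(6, Q), Mul(6, Pow(Q, 2))) (Function('r')(Q) = Mul(Add(Add(Add(Pow(Q, 2), Pow(Q, 2)), Q), Q), 3) = Mul(Add(Add(Mul(2, Pow(Q, 2)), Q), Q), 3) = Mul(Add(Add(Q, Mul(2, Pow(Q, 2))), Q), 3) = Mul(Add(Mul(2, Q), Mul(2, Pow(Q, 2))), 3) = Add(Mul(6, Q), Mul(6, Pow(Q, 2))))
Function('E')(l) = Add(1, Mul(Rational(1, 33), l)) (Function('E')(l) = Add(1, Mul(l, Rational(1, 33))) = Add(1, Mul(Rational(1, 33), l)))
Pow(Add(-95872, Function('E')(Pow(Function('r')(5), 2))), -1) = Pow(Add(-95872, Add(1, Mul(Rational(1, 33), Pow(Mul(6, 5, Add(1, 5)), 2)))), -1) = Pow(Add(-95872, Add(1, Mul(Rational(1, 33), Pow(Mul(6, 5, 6), 2)))), -1) = Pow(Add(-95872, Add(1, Mul(Rational(1, 33), Pow(180, 2)))), -1) = Pow(Add(-95872, Add(1, Mul(Rational(1, 33), 32400))), -1) = Pow(Add(-95872, Add(1, Rational(10800, 11))), -1) = Pow(Add(-95872, Rational(10811, 11)), -1) = Pow(Rational(-1043781, 11), -1) = Rational(-11, 1043781)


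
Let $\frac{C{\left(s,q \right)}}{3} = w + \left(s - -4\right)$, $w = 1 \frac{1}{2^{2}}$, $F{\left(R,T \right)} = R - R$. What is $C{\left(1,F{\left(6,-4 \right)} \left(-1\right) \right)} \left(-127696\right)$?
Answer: $-2011212$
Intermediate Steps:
$F{\left(R,T \right)} = 0$
$w = \frac{1}{4}$ ($w = 1 \cdot \frac{1}{4} = \frac{1}{4} \approx 0.25$)
$C{\left(s,q \right)} = \frac{51}{4} + 3 s$ ($C{\left(s,q \right)} = 3 \left(\frac{1}{4} + \left(s - -4\right)\right) = 3 \left(\frac{1}{4} + \left(s + 4\right)\right) = 3 \left(\frac{1}{4} + \left(4 + s\right)\right) = 3 \left(\frac{17}{4} + s\right) = \frac{51}{4} + 3 s$)
$C{\left(1,F{\left(6,-4 \right)} \left(-1\right) \right)} \left(-127696\right) = \left(\frac{51}{4} + 3 \cdot 1\right) \left(-127696\right) = \left(\frac{51}{4} + 3\right) \left(-127696\right) = \frac{63}{4} \left(-127696\right) = -2011212$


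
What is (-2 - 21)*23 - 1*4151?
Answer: -4680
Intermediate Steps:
(-2 - 21)*23 - 1*4151 = -23*23 - 4151 = -529 - 4151 = -4680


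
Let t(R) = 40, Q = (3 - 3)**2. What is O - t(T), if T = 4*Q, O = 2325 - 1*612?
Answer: 1673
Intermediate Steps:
Q = 0 (Q = 0**2 = 0)
O = 1713 (O = 2325 - 612 = 1713)
T = 0 (T = 4*0 = 0)
O - t(T) = 1713 - 1*40 = 1713 - 40 = 1673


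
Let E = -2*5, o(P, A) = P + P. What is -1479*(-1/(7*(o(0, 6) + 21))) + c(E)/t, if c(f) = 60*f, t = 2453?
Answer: 1179929/120197 ≈ 9.8166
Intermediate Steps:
o(P, A) = 2*P
E = -10
-1479*(-1/(7*(o(0, 6) + 21))) + c(E)/t = -1479*(-1/(7*(2*0 + 21))) + (60*(-10))/2453 = -1479*(-1/(7*(0 + 21))) - 600*1/2453 = -1479/((-7*21)) - 600/2453 = -1479/(-147) - 600/2453 = -1479*(-1/147) - 600/2453 = 493/49 - 600/2453 = 1179929/120197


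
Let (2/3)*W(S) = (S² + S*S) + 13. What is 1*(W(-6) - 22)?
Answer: 211/2 ≈ 105.50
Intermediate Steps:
W(S) = 39/2 + 3*S² (W(S) = 3*((S² + S*S) + 13)/2 = 3*((S² + S²) + 13)/2 = 3*(2*S² + 13)/2 = 3*(13 + 2*S²)/2 = 39/2 + 3*S²)
1*(W(-6) - 22) = 1*((39/2 + 3*(-6)²) - 22) = 1*((39/2 + 3*36) - 22) = 1*((39/2 + 108) - 22) = 1*(255/2 - 22) = 1*(211/2) = 211/2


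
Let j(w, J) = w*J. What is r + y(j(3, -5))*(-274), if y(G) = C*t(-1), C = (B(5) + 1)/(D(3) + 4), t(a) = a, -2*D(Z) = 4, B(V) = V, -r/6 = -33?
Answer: 1020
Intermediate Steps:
r = 198 (r = -6*(-33) = 198)
D(Z) = -2 (D(Z) = -½*4 = -2)
j(w, J) = J*w
C = 3 (C = (5 + 1)/(-2 + 4) = 6/2 = 6*(½) = 3)
y(G) = -3 (y(G) = 3*(-1) = -3)
r + y(j(3, -5))*(-274) = 198 - 3*(-274) = 198 + 822 = 1020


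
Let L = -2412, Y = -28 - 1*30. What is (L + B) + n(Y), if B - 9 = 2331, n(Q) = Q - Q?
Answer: -72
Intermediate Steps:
Y = -58 (Y = -28 - 30 = -58)
n(Q) = 0
B = 2340 (B = 9 + 2331 = 2340)
(L + B) + n(Y) = (-2412 + 2340) + 0 = -72 + 0 = -72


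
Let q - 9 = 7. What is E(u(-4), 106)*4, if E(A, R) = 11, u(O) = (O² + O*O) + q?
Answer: 44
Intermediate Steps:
q = 16 (q = 9 + 7 = 16)
u(O) = 16 + 2*O² (u(O) = (O² + O*O) + 16 = (O² + O²) + 16 = 2*O² + 16 = 16 + 2*O²)
E(u(-4), 106)*4 = 11*4 = 44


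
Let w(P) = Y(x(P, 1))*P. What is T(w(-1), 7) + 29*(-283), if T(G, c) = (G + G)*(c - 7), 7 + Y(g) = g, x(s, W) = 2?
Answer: -8207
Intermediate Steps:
Y(g) = -7 + g
w(P) = -5*P (w(P) = (-7 + 2)*P = -5*P)
T(G, c) = 2*G*(-7 + c) (T(G, c) = (2*G)*(-7 + c) = 2*G*(-7 + c))
T(w(-1), 7) + 29*(-283) = 2*(-5*(-1))*(-7 + 7) + 29*(-283) = 2*5*0 - 8207 = 0 - 8207 = -8207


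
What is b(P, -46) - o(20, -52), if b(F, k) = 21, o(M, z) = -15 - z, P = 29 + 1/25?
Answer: -16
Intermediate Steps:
P = 726/25 (P = 29 + 1/25 = 726/25 ≈ 29.040)
b(P, -46) - o(20, -52) = 21 - (-15 - 1*(-52)) = 21 - (-15 + 52) = 21 - 1*37 = 21 - 37 = -16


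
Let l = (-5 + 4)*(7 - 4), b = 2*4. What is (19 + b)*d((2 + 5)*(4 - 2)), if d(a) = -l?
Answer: 81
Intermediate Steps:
b = 8
l = -3 (l = -1*3 = -3)
d(a) = 3 (d(a) = -1*(-3) = 3)
(19 + b)*d((2 + 5)*(4 - 2)) = (19 + 8)*3 = 27*3 = 81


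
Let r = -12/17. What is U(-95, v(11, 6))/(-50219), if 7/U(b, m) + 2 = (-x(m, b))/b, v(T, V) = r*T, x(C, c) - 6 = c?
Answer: 665/14011101 ≈ 4.7462e-5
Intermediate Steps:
x(C, c) = 6 + c
r = -12/17 (r = -12*1/17 = -12/17 ≈ -0.70588)
v(T, V) = -12*T/17
U(b, m) = 7/(-2 + (-6 - b)/b) (U(b, m) = 7/(-2 + (-(6 + b))/b) = 7/(-2 + (-6 - b)/b))
U(-95, v(11, 6))/(-50219) = -7*(-95)/(6 + 3*(-95))/(-50219) = -7*(-95)/(6 - 285)*(-1/50219) = -7*(-95)/(-279)*(-1/50219) = -7*(-95)*(-1/279)*(-1/50219) = -665/279*(-1/50219) = 665/14011101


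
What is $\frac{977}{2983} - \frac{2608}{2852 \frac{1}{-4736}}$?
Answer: $\frac{9211818777}{2126879} \approx 4331.1$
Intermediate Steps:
$\frac{977}{2983} - \frac{2608}{2852 \frac{1}{-4736}} = 977 \cdot \frac{1}{2983} - \frac{2608}{2852 \left(- \frac{1}{4736}\right)} = \frac{977}{2983} - \frac{2608}{- \frac{713}{1184}} = \frac{977}{2983} - - \frac{3087872}{713} = \frac{977}{2983} + \frac{3087872}{713} = \frac{9211818777}{2126879}$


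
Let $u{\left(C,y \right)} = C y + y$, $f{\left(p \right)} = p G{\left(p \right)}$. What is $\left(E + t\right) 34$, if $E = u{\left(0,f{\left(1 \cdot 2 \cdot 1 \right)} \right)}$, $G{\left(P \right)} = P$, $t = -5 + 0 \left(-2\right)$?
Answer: $-34$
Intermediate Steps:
$t = -5$ ($t = -5 + 0 = -5$)
$f{\left(p \right)} = p^{2}$ ($f{\left(p \right)} = p p = p^{2}$)
$u{\left(C,y \right)} = y + C y$
$E = 4$ ($E = \left(1 \cdot 2 \cdot 1\right)^{2} \left(1 + 0\right) = \left(2 \cdot 1\right)^{2} \cdot 1 = 2^{2} \cdot 1 = 4 \cdot 1 = 4$)
$\left(E + t\right) 34 = \left(4 - 5\right) 34 = \left(-1\right) 34 = -34$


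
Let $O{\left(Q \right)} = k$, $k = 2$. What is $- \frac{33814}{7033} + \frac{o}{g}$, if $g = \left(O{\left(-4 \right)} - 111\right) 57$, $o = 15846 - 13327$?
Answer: $- \frac{227802509}{43696029} \approx -5.2133$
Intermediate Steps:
$o = 2519$ ($o = 15846 - 13327 = 2519$)
$O{\left(Q \right)} = 2$
$g = -6213$ ($g = \left(2 - 111\right) 57 = \left(-109\right) 57 = -6213$)
$- \frac{33814}{7033} + \frac{o}{g} = - \frac{33814}{7033} + \frac{2519}{-6213} = \left(-33814\right) \frac{1}{7033} + 2519 \left(- \frac{1}{6213}\right) = - \frac{33814}{7033} - \frac{2519}{6213} = - \frac{227802509}{43696029}$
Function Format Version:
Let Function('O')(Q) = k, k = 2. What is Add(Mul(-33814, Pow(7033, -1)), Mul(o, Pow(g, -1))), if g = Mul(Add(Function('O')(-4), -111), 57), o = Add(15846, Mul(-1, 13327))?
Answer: Rational(-227802509, 43696029) ≈ -5.2133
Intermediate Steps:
o = 2519 (o = Add(15846, -13327) = 2519)
Function('O')(Q) = 2
g = -6213 (g = Mul(Add(2, -111), 57) = Mul(-109, 57) = -6213)
Add(Mul(-33814, Pow(7033, -1)), Mul(o, Pow(g, -1))) = Add(Mul(-33814, Pow(7033, -1)), Mul(2519, Pow(-6213, -1))) = Add(Mul(-33814, Rational(1, 7033)), Mul(2519, Rational(-1, 6213))) = Add(Rational(-33814, 7033), Rational(-2519, 6213)) = Rational(-227802509, 43696029)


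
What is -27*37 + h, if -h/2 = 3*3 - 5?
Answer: -1007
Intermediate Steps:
h = -8 (h = -2*(3*3 - 5) = -2*(9 - 5) = -2*4 = -8)
-27*37 + h = -27*37 - 8 = -999 - 8 = -1007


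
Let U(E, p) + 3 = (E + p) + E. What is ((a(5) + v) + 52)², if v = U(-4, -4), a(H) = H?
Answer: 1764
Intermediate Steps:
U(E, p) = -3 + p + 2*E (U(E, p) = -3 + ((E + p) + E) = -3 + (p + 2*E) = -3 + p + 2*E)
v = -15 (v = -3 - 4 + 2*(-4) = -3 - 4 - 8 = -15)
((a(5) + v) + 52)² = ((5 - 15) + 52)² = (-10 + 52)² = 42² = 1764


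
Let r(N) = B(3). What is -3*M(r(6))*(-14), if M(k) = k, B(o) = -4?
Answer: -168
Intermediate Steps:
r(N) = -4
-3*M(r(6))*(-14) = -3*(-4)*(-14) = 12*(-14) = -168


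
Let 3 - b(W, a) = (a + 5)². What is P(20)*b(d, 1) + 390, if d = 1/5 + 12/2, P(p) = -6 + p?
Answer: -72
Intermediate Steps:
d = 31/5 (d = 1*(⅕) + 12*(½) = ⅕ + 6 = 31/5 ≈ 6.2000)
b(W, a) = 3 - (5 + a)² (b(W, a) = 3 - (a + 5)² = 3 - (5 + a)²)
P(20)*b(d, 1) + 390 = (-6 + 20)*(3 - (5 + 1)²) + 390 = 14*(3 - 1*6²) + 390 = 14*(3 - 1*36) + 390 = 14*(3 - 36) + 390 = 14*(-33) + 390 = -462 + 390 = -72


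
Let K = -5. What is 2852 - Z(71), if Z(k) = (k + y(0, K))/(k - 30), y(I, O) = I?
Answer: 116861/41 ≈ 2850.3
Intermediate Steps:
Z(k) = k/(-30 + k) (Z(k) = (k + 0)/(k - 30) = k/(-30 + k))
2852 - Z(71) = 2852 - 71/(-30 + 71) = 2852 - 71/41 = 116861/41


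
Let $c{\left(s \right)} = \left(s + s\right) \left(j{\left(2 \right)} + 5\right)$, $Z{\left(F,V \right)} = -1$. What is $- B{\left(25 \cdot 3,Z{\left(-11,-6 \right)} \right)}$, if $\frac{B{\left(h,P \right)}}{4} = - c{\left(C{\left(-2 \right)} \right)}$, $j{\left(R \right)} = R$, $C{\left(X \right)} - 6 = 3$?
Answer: $504$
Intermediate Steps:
$C{\left(X \right)} = 9$ ($C{\left(X \right)} = 6 + 3 = 9$)
$c{\left(s \right)} = 14 s$ ($c{\left(s \right)} = \left(s + s\right) \left(2 + 5\right) = 2 s 7 = 14 s$)
$B{\left(h,P \right)} = -504$ ($B{\left(h,P \right)} = 4 \left(- 14 \cdot 9\right) = 4 \left(\left(-1\right) 126\right) = 4 \left(-126\right) = -504$)
$- B{\left(25 \cdot 3,Z{\left(-11,-6 \right)} \right)} = \left(-1\right) \left(-504\right) = 504$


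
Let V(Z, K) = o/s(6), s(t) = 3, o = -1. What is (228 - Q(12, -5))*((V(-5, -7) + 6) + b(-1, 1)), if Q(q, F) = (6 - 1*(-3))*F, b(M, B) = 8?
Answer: 3731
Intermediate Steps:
V(Z, K) = -⅓ (V(Z, K) = -1/3 = -1*⅓ = -⅓)
Q(q, F) = 9*F (Q(q, F) = (6 + 3)*F = 9*F)
(228 - Q(12, -5))*((V(-5, -7) + 6) + b(-1, 1)) = (228 - 9*(-5))*((-⅓ + 6) + 8) = (228 - 1*(-45))*(17/3 + 8) = (228 + 45)*(41/3) = 273*(41/3) = 3731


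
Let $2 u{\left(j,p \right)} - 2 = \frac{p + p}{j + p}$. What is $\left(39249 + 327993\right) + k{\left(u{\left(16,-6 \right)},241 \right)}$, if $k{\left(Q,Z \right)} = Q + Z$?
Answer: $\frac{1837417}{5} \approx 3.6748 \cdot 10^{5}$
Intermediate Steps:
$u{\left(j,p \right)} = 1 + \frac{p}{j + p}$ ($u{\left(j,p \right)} = 1 + \frac{\left(p + p\right) \frac{1}{j + p}}{2} = 1 + \frac{2 p \frac{1}{j + p}}{2} = 1 + \frac{p}{j + p}$)
$\left(39249 + 327993\right) + k{\left(u{\left(16,-6 \right)},241 \right)} = \left(39249 + 327993\right) + \left(\frac{16 + 2 \left(-6\right)}{16 - 6} + 241\right) = 367242 + \left(\frac{16 - 12}{10} + 241\right) = 367242 + \left(\frac{1}{10} \cdot 4 + 241\right) = 367242 + \left(\frac{2}{5} + 241\right) = 367242 + \frac{1207}{5} = \frac{1837417}{5}$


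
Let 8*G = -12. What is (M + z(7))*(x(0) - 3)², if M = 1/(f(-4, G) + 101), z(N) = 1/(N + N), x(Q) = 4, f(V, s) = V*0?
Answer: 115/1414 ≈ 0.081330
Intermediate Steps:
G = -3/2 (G = (⅛)*(-12) = -3/2 ≈ -1.5000)
f(V, s) = 0
z(N) = 1/(2*N)
M = 1/101 (M = 1/(0 + 101) = 1/101 ≈ 0.0099010)
(M + z(7))*(x(0) - 3)² = (1/101 + (½)/7)*(4 - 3)² = (1/101 + (½)*(⅐))*1² = (1/101 + 1/14)*1 = (115/1414)*1 = 115/1414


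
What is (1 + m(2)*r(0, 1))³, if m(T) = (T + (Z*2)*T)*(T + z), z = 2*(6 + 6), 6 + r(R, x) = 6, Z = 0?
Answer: 1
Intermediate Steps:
r(R, x) = 0 (r(R, x) = -6 + 6 = 0)
z = 24 (z = 2*12 = 24)
m(T) = T*(24 + T) (m(T) = (T + (0*2)*T)*(T + 24) = (T + 0*T)*(24 + T) = (T + 0)*(24 + T) = T*(24 + T))
(1 + m(2)*r(0, 1))³ = (1 + (2*(24 + 2))*0)³ = (1 + (2*26)*0)³ = (1 + 52*0)³ = (1 + 0)³ = 1³ = 1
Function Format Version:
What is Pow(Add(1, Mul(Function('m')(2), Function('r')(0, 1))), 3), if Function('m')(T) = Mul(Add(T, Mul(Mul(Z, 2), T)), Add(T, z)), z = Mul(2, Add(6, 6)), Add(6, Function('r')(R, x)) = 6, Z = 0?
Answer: 1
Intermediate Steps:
Function('r')(R, x) = 0 (Function('r')(R, x) = Add(-6, 6) = 0)
z = 24 (z = Mul(2, 12) = 24)
Function('m')(T) = Mul(T, Add(24, T)) (Function('m')(T) = Mul(Add(T, Mul(Mul(0, 2), T)), Add(T, 24)) = Mul(Add(T, Mul(0, T)), Add(24, T)) = Mul(Add(T, 0), Add(24, T)) = Mul(T, Add(24, T)))
Pow(Add(1, Mul(Function('m')(2), Function('r')(0, 1))), 3) = Pow(Add(1, Mul(Mul(2, Add(24, 2)), 0)), 3) = Pow(Add(1, Mul(Mul(2, 26), 0)), 3) = Pow(Add(1, Mul(52, 0)), 3) = Pow(Add(1, 0), 3) = Pow(1, 3) = 1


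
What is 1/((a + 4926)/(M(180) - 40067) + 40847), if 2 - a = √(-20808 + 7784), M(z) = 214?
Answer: 5897775049749/240905688171086363 - 14492*I*√814/240905688171086363 ≈ 2.4482e-5 - 1.7163e-12*I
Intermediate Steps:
a = 2 - 4*I*√814 (a = 2 - √(-20808 + 7784) = 2 - √(-13024) = 2 - 4*I*√814 ≈ 2.0 - 114.12*I)
1/((a + 4926)/(M(180) - 40067) + 40847) = 1/(((2 - 4*I*√814) + 4926)/(214 - 40067) + 40847) = 1/((4928 - 4*I*√814)/(-39853) + 40847) = 1/((4928 - 4*I*√814)*(-1/39853) + 40847) = 1/((-448/3623 + 4*I*√814/39853) + 40847) = 1/(147988233/3623 + 4*I*√814/39853)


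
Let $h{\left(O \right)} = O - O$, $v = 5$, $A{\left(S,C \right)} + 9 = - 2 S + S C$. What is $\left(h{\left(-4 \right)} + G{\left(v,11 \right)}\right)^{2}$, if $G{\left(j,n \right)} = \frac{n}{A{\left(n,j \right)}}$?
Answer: $\frac{121}{576} \approx 0.21007$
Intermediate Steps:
$A{\left(S,C \right)} = -9 - 2 S + C S$ ($A{\left(S,C \right)} = -9 + \left(- 2 S + S C\right) = -9 + \left(- 2 S + C S\right) = -9 - 2 S + C S$)
$h{\left(O \right)} = 0$
$G{\left(j,n \right)} = \frac{n}{-9 - 2 n + j n}$
$\left(h{\left(-4 \right)} + G{\left(v,11 \right)}\right)^{2} = \left(0 + \frac{11}{-9 - 22 + 5 \cdot 11}\right)^{2} = \left(0 + \frac{11}{-9 - 22 + 55}\right)^{2} = \left(0 + \frac{11}{24}\right)^{2} = \left(\frac{11}{24}\right)^{2} = \frac{121}{576}$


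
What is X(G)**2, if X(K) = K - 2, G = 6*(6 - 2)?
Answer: 484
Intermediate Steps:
G = 24 (G = 6*4 = 24)
X(K) = -2 + K
X(G)**2 = (-2 + 24)**2 = 22**2 = 484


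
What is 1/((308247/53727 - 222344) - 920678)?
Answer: -17909/20470278249 ≈ -8.7488e-7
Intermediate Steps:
1/((308247/53727 - 222344) - 920678) = 1/((308247*(1/53727) - 222344) - 920678) = 1/((102749/17909 - 222344) - 920678) = 1/(-3981855947/17909 - 920678) = 1/(-20470278249/17909) = -17909/20470278249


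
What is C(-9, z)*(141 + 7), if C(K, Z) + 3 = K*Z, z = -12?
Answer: 15540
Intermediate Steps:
C(K, Z) = -3 + K*Z
C(-9, z)*(141 + 7) = (-3 - 9*(-12))*(141 + 7) = (-3 + 108)*148 = 105*148 = 15540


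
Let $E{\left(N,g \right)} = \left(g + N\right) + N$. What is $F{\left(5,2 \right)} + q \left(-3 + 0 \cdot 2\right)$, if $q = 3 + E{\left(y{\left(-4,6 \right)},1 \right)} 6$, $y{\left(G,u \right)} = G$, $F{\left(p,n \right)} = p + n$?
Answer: $124$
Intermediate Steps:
$F{\left(p,n \right)} = n + p$
$E{\left(N,g \right)} = g + 2 N$ ($E{\left(N,g \right)} = \left(N + g\right) + N = g + 2 N$)
$q = -39$ ($q = 3 + \left(1 + 2 \left(-4\right)\right) 6 = 3 + \left(1 - 8\right) 6 = 3 - 42 = -39$)
$F{\left(5,2 \right)} + q \left(-3 + 0 \cdot 2\right) = \left(2 + 5\right) - 39 \left(-3 + 0 \cdot 2\right) = 7 - 39 \left(-3 + 0\right) = 7 - -117 = 7 + 117 = 124$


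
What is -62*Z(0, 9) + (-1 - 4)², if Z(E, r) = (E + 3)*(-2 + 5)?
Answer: -533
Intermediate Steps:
Z(E, r) = 9 + 3*E (Z(E, r) = (3 + E)*3 = 9 + 3*E)
-62*Z(0, 9) + (-1 - 4)² = -62*(9 + 3*0) + (-1 - 4)² = -62*(9 + 0) + (-5)² = -62*9 + 25 = -558 + 25 = -533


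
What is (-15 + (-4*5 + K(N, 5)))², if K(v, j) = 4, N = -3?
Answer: 961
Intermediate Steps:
(-15 + (-4*5 + K(N, 5)))² = (-15 + (-4*5 + 4))² = (-15 + (-20 + 4))² = (-15 - 16)² = (-31)² = 961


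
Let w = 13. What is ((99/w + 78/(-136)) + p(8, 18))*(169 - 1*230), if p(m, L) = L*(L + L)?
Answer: -35322477/884 ≈ -39958.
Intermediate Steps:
p(m, L) = 2*L**2 (p(m, L) = L*(2*L) = 2*L**2)
((99/w + 78/(-136)) + p(8, 18))*(169 - 1*230) = ((99/13 + 78/(-136)) + 2*18**2)*(169 - 1*230) = ((99*(1/13) + 78*(-1/136)) + 2*324)*(169 - 230) = ((99/13 - 39/68) + 648)*(-61) = (6225/884 + 648)*(-61) = (579057/884)*(-61) = -35322477/884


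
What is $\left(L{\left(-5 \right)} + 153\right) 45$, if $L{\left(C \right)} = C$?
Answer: $6660$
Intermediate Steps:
$\left(L{\left(-5 \right)} + 153\right) 45 = \left(-5 + 153\right) 45 = 148 \cdot 45 = 6660$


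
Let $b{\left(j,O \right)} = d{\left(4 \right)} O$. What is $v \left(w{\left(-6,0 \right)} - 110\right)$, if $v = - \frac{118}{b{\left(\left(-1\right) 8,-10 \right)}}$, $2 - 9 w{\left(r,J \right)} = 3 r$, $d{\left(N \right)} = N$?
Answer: $- \frac{5723}{18} \approx -317.94$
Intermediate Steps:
$b{\left(j,O \right)} = 4 O$
$w{\left(r,J \right)} = \frac{2}{9} - \frac{r}{3}$ ($w{\left(r,J \right)} = \frac{2}{9} - \frac{3 r}{9} = \frac{2}{9} - \frac{r}{3}$)
$v = \frac{59}{20}$ ($v = - \frac{118}{4 \left(-10\right)} = - \frac{118}{-40} = \left(-118\right) \left(- \frac{1}{40}\right) = \frac{59}{20} \approx 2.95$)
$v \left(w{\left(-6,0 \right)} - 110\right) = \frac{59 \left(\left(\frac{2}{9} - -2\right) - 110\right)}{20} = \frac{59 \left(\left(\frac{2}{9} + 2\right) - 110\right)}{20} = \frac{59 \left(\frac{20}{9} - 110\right)}{20} = \frac{59}{20} \left(- \frac{970}{9}\right) = - \frac{5723}{18}$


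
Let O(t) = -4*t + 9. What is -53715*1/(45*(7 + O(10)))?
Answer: 3581/72 ≈ 49.736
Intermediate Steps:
O(t) = 9 - 4*t
-53715*1/(45*(7 + O(10))) = -53715*1/(45*(7 + (9 - 4*10))) = -53715*1/(45*(7 + (9 - 40))) = -53715*1/(45*(7 - 31)) = -53715/((-24*45)) = -53715/(-1080) = -53715*(-1/1080) = 3581/72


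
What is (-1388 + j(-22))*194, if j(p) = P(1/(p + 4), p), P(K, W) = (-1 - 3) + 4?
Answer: -269272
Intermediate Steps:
P(K, W) = 0 (P(K, W) = -4 + 4 = 0)
j(p) = 0
(-1388 + j(-22))*194 = (-1388 + 0)*194 = -1388*194 = -269272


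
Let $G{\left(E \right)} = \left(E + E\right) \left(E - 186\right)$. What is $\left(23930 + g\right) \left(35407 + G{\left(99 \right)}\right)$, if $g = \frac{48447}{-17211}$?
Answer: $\frac{2495710615241}{5737} \approx 4.3502 \cdot 10^{8}$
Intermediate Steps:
$g = - \frac{16149}{5737}$ ($g = 48447 \left(- \frac{1}{17211}\right) = - \frac{16149}{5737} \approx -2.8149$)
$G{\left(E \right)} = 2 E \left(-186 + E\right)$
$\left(23930 + g\right) \left(35407 + G{\left(99 \right)}\right) = \left(23930 - \frac{16149}{5737}\right) \left(35407 + 2 \cdot 99 \left(-186 + 99\right)\right) = \frac{137270261 \left(35407 + 2 \cdot 99 \left(-87\right)\right)}{5737} = \frac{137270261 \left(35407 - 17226\right)}{5737} = \frac{137270261}{5737} \cdot 18181 = \frac{2495710615241}{5737}$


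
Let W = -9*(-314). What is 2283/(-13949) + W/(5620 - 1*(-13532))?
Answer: -239119/14841736 ≈ -0.016111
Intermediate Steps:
W = 2826
2283/(-13949) + W/(5620 - 1*(-13532)) = 2283/(-13949) + 2826/(5620 - 1*(-13532)) = 2283*(-1/13949) + 2826/(5620 + 13532) = -2283/13949 + 2826/19152 = -2283/13949 + 2826*(1/19152) = -2283/13949 + 157/1064 = -239119/14841736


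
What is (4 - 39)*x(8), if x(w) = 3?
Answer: -105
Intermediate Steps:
(4 - 39)*x(8) = (4 - 39)*3 = -35*3 = -105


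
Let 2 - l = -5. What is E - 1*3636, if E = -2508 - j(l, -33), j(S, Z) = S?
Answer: -6151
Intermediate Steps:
l = 7 (l = 2 - 1*(-5) = 2 + 5 = 7)
E = -2515 (E = -2508 - 1*7 = -2508 - 7 = -2515)
E - 1*3636 = -2515 - 1*3636 = -2515 - 3636 = -6151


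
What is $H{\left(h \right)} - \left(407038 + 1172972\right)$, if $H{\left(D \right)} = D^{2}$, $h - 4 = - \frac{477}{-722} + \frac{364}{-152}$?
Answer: $- \frac{205907814086}{130321} \approx -1.58 \cdot 10^{6}$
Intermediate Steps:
$h = \frac{818}{361}$ ($h = 4 + \left(- \frac{477}{-722} + \frac{364}{-152}\right) = 4 + \left(\left(-477\right) \left(- \frac{1}{722}\right) + 364 \left(- \frac{1}{152}\right)\right) = 4 + \left(\frac{477}{722} - \frac{91}{38}\right) = 4 - \frac{626}{361} = \frac{818}{361} \approx 2.2659$)
$H{\left(h \right)} - \left(407038 + 1172972\right) = \left(\frac{818}{361}\right)^{2} - \left(407038 + 1172972\right) = \frac{669124}{130321} - 1580010 = - \frac{205907814086}{130321}$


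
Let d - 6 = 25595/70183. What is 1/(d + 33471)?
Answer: 70183/2349541886 ≈ 2.9871e-5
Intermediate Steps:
d = 446693/70183 (d = 6 + 25595/70183 = 446693/70183 ≈ 6.3647)
1/(d + 33471) = 1/(446693/70183 + 33471) = 1/(2349541886/70183) = 70183/2349541886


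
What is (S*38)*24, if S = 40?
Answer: 36480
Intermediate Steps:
(S*38)*24 = (40*38)*24 = 1520*24 = 36480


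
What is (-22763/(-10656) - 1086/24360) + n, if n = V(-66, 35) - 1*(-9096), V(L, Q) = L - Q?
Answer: 97311103061/10815840 ≈ 8997.1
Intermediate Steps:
n = 8995 (n = (-66 - 1*35) - 1*(-9096) = (-66 - 35) + 9096 = -101 + 9096 = 8995)
(-22763/(-10656) - 1086/24360) + n = (-22763/(-10656) - 1086/24360) + 8995 = (-22763*(-1/10656) - 1086*1/24360) + 8995 = (22763/10656 - 181/4060) + 8995 = 22622261/10815840 + 8995 = 97311103061/10815840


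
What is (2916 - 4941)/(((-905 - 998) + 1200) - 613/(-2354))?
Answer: 4766850/1654249 ≈ 2.8816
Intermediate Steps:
(2916 - 4941)/(((-905 - 998) + 1200) - 613/(-2354)) = -2025/((-1903 + 1200) - 613*(-1/2354)) = -2025/(-703 + 613/2354) = -2025/(-1654249/2354) = -2025*(-2354/1654249) = 4766850/1654249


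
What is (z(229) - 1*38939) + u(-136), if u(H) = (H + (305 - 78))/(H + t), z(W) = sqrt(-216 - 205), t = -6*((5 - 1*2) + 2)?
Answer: -6463965/166 + I*sqrt(421) ≈ -38940.0 + 20.518*I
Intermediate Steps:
t = -30 (t = -6*((5 - 2) + 2) = -6*(3 + 2) = -6*5 = -30)
z(W) = I*sqrt(421) (z(W) = sqrt(-421) = I*sqrt(421))
u(H) = (227 + H)/(-30 + H) (u(H) = (H + (305 - 78))/(H - 30) = (H + 227)/(-30 + H) = (227 + H)/(-30 + H))
(z(229) - 1*38939) + u(-136) = (I*sqrt(421) - 1*38939) + (227 - 136)/(-30 - 136) = (I*sqrt(421) - 38939) + 91/(-166) = (-38939 + I*sqrt(421)) - 1/166*91 = (-38939 + I*sqrt(421)) - 91/166 = -6463965/166 + I*sqrt(421)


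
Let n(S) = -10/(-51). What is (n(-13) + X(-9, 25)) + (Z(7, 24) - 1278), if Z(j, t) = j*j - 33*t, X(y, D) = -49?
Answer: -105560/51 ≈ -2069.8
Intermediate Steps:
n(S) = 10/51 (n(S) = -10*(-1/51) = 10/51)
Z(j, t) = j² - 33*t
(n(-13) + X(-9, 25)) + (Z(7, 24) - 1278) = (10/51 - 49) + ((7² - 33*24) - 1278) = -2489/51 + ((49 - 792) - 1278) = -2489/51 + (-743 - 1278) = -2489/51 - 2021 = -105560/51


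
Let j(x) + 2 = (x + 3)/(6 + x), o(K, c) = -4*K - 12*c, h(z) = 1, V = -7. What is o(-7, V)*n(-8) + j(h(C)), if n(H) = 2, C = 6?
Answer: 1558/7 ≈ 222.57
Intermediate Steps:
o(K, c) = -12*c - 4*K
j(x) = -2 + (3 + x)/(6 + x) (j(x) = -2 + (x + 3)/(6 + x) = -2 + (3 + x)/(6 + x))
o(-7, V)*n(-8) + j(h(C)) = (-12*(-7) - 4*(-7))*2 + (-9 - 1*1)/(6 + 1) = (84 + 28)*2 + (-9 - 1)/7 = 112*2 + (1/7)*(-10) = 224 - 10/7 = 1558/7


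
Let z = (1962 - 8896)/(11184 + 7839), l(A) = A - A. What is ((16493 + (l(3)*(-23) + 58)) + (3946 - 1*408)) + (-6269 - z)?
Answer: 262904794/19023 ≈ 13820.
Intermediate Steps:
l(A) = 0
z = -6934/19023 ≈ -0.36451
((16493 + (l(3)*(-23) + 58)) + (3946 - 1*408)) + (-6269 - z) = ((16493 + (0*(-23) + 58)) + (3946 - 1*408)) + (-6269 - 1*(-6934/19023)) = ((16493 + (0 + 58)) + (3946 - 408)) + (-6269 + 6934/19023) = ((16493 + 58) + 3538) - 119248253/19023 = (16551 + 3538) - 119248253/19023 = 20089 - 119248253/19023 = 262904794/19023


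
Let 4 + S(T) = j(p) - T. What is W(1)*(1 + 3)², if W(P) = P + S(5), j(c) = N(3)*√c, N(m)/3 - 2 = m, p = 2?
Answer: -128 + 240*√2 ≈ 211.41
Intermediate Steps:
N(m) = 6 + 3*m
j(c) = 15*√c (j(c) = (6 + 3*3)*√c = (6 + 9)*√c = 15*√c)
S(T) = -4 - T + 15*√2 (S(T) = -4 + (15*√2 - T) = -4 + (-T + 15*√2) = -4 - T + 15*√2)
W(P) = -9 + P + 15*√2 (W(P) = P + (-4 - 1*5 + 15*√2) = P + (-4 - 5 + 15*√2) = P + (-9 + 15*√2) = -9 + P + 15*√2)
W(1)*(1 + 3)² = (-9 + 1 + 15*√2)*(1 + 3)² = (-8 + 15*√2)*4² = (-8 + 15*√2)*16 = -128 + 240*√2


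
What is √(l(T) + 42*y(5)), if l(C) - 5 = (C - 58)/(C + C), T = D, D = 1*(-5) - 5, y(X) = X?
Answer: 2*√1365/5 ≈ 14.778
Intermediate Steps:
D = -10 (D = -5 - 5 = -10)
T = -10
l(C) = 5 + (-58 + C)/(2*C) (l(C) = 5 + (C - 58)/(C + C) = 5 + (-58 + C)/((2*C)) = 5 + (-58 + C)*(1/(2*C)) = 5 + (-58 + C)/(2*C))
√(l(T) + 42*y(5)) = √((11/2 - 29/(-10)) + 42*5) = √((11/2 - 29*(-⅒)) + 210) = √((11/2 + 29/10) + 210) = √(42/5 + 210) = √(1092/5) = 2*√1365/5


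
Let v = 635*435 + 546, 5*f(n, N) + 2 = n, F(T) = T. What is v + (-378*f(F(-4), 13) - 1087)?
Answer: 1380688/5 ≈ 2.7614e+5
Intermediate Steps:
f(n, N) = -2/5 + n/5
v = 276771 (v = 276225 + 546 = 276771)
v + (-378*f(F(-4), 13) - 1087) = 276771 + (-378*(-2/5 + (1/5)*(-4)) - 1087) = 276771 + (-378*(-2/5 - 4/5) - 1087) = 276771 + (-378*(-6/5) - 1087) = 276771 + (2268/5 - 1087) = 276771 - 3167/5 = 1380688/5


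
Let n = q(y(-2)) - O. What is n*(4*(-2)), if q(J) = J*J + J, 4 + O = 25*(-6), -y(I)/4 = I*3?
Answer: -6032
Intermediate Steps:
y(I) = -12*I (y(I) = -4*I*3 = -12*I)
O = -154 (O = -4 + 25*(-6) = -4 - 150 = -154)
q(J) = J + J² (q(J) = J² + J = J + J²)
n = 754 (n = (-12*(-2))*(1 - 12*(-2)) - 1*(-154) = 24*(1 + 24) + 154 = 24*25 + 154 = 600 + 154 = 754)
n*(4*(-2)) = 754*(4*(-2)) = 754*(-8) = -6032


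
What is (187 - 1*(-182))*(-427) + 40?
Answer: -157523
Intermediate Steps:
(187 - 1*(-182))*(-427) + 40 = (187 + 182)*(-427) + 40 = 369*(-427) + 40 = -157563 + 40 = -157523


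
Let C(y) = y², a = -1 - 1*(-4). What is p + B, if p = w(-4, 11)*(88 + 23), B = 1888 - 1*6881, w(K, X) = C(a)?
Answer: -3994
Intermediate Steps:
a = 3 (a = -1 + 4 = 3)
w(K, X) = 9 (w(K, X) = 3² = 9)
B = -4993 (B = 1888 - 6881 = -4993)
p = 999 (p = 9*(88 + 23) = 9*111 = 999)
p + B = 999 - 4993 = -3994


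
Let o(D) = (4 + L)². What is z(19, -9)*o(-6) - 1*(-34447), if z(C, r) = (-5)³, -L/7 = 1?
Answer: 33322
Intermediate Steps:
L = -7 (L = -7*1 = -7)
z(C, r) = -125
o(D) = 9 (o(D) = (4 - 7)² = (-3)² = 9)
z(19, -9)*o(-6) - 1*(-34447) = -125*9 - 1*(-34447) = -1125 + 34447 = 33322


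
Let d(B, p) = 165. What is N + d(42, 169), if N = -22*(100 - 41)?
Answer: -1133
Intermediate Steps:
N = -1298 (N = -22*59 = -1298)
N + d(42, 169) = -1298 + 165 = -1133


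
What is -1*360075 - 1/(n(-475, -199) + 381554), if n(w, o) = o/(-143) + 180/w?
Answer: -1866421701797110/5183424847 ≈ -3.6008e+5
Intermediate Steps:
n(w, o) = 180/w - o/143 (n(w, o) = o*(-1/143) + 180/w = -o/143 + 180/w = 180/w - o/143)
-1*360075 - 1/(n(-475, -199) + 381554) = -1*360075 - 1/((180/(-475) - 1/143*(-199)) + 381554) = -360075 - 1/((180*(-1/475) + 199/143) + 381554) = -360075 - 1/((-36/95 + 199/143) + 381554) = -360075 - 1/(13757/13585 + 381554) = -360075 - 1/5183424847/13585 = -360075 - 1*13585/5183424847 = -360075 - 13585/5183424847 = -1866421701797110/5183424847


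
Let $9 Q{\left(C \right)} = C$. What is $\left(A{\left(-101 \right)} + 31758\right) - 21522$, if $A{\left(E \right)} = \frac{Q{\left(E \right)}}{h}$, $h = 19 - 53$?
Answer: $\frac{3132317}{306} \approx 10236.0$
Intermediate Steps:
$h = -34$
$Q{\left(C \right)} = \frac{C}{9}$
$A{\left(E \right)} = - \frac{E}{306}$ ($A{\left(E \right)} = \frac{\frac{1}{9} E}{-34} = \frac{E}{9} \left(- \frac{1}{34}\right) = - \frac{E}{306}$)
$\left(A{\left(-101 \right)} + 31758\right) - 21522 = \left(\left(- \frac{1}{306}\right) \left(-101\right) + 31758\right) - 21522 = \left(\frac{101}{306} + 31758\right) - 21522 = \frac{9718049}{306} - 21522 = \frac{3132317}{306}$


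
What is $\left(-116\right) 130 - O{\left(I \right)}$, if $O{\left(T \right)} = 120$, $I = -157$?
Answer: $-15200$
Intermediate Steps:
$\left(-116\right) 130 - O{\left(I \right)} = \left(-116\right) 130 - 120 = -15080 - 120 = -15200$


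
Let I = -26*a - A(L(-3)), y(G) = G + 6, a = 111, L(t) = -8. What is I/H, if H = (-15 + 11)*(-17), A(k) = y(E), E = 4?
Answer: -724/17 ≈ -42.588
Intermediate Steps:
y(G) = 6 + G
A(k) = 10 (A(k) = 6 + 4 = 10)
I = -2896 (I = -26*111 - 1*10 = -2886 - 10 = -2896)
H = 68 (H = -4*(-17) = 68)
I/H = -2896/68 = -2896*1/68 = -724/17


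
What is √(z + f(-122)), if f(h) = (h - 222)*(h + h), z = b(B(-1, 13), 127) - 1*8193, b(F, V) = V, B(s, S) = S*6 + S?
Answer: 3*√8430 ≈ 275.45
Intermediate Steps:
B(s, S) = 7*S (B(s, S) = 6*S + S = 7*S)
z = -8066 (z = 127 - 1*8193 = 127 - 8193 = -8066)
f(h) = 2*h*(-222 + h) (f(h) = (-222 + h)*(2*h) = 2*h*(-222 + h))
√(z + f(-122)) = √(-8066 + 2*(-122)*(-222 - 122)) = √(-8066 + 2*(-122)*(-344)) = √(-8066 + 83936) = √75870 = 3*√8430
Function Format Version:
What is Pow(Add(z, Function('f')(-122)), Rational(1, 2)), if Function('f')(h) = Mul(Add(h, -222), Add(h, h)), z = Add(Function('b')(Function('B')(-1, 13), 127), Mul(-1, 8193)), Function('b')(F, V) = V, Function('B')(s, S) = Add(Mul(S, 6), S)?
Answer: Mul(3, Pow(8430, Rational(1, 2))) ≈ 275.45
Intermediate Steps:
Function('B')(s, S) = Mul(7, S) (Function('B')(s, S) = Add(Mul(6, S), S) = Mul(7, S))
z = -8066 (z = Add(127, Mul(-1, 8193)) = Add(127, -8193) = -8066)
Function('f')(h) = Mul(2, h, Add(-222, h)) (Function('f')(h) = Mul(Add(-222, h), Mul(2, h)) = Mul(2, h, Add(-222, h)))
Pow(Add(z, Function('f')(-122)), Rational(1, 2)) = Pow(Add(-8066, Mul(2, -122, Add(-222, -122))), Rational(1, 2)) = Pow(Add(-8066, Mul(2, -122, -344)), Rational(1, 2)) = Pow(Add(-8066, 83936), Rational(1, 2)) = Pow(75870, Rational(1, 2)) = Mul(3, Pow(8430, Rational(1, 2)))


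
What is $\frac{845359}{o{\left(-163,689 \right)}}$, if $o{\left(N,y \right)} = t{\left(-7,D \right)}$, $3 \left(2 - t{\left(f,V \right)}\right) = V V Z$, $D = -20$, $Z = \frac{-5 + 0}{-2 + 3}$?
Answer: $\frac{149181}{118} \approx 1264.2$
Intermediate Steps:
$Z = -5$ ($Z = - \frac{5}{1} = \left(-5\right) 1 = -5$)
$t{\left(f,V \right)} = 2 + \frac{5 V^{2}}{3}$ ($t{\left(f,V \right)} = 2 - \frac{V V \left(-5\right)}{3} = 2 - \frac{V^{2} \left(-5\right)}{3} = 2 - \frac{\left(-5\right) V^{2}}{3} = 2 + \frac{5 V^{2}}{3}$)
$o{\left(N,y \right)} = \frac{2006}{3}$ ($o{\left(N,y \right)} = 2 + \frac{5 \left(-20\right)^{2}}{3} = 2 + \frac{5}{3} \cdot 400 = 2 + \frac{2000}{3} = \frac{2006}{3}$)
$\frac{845359}{o{\left(-163,689 \right)}} = \frac{845359}{\frac{2006}{3}} = 845359 \cdot \frac{3}{2006} = \frac{149181}{118}$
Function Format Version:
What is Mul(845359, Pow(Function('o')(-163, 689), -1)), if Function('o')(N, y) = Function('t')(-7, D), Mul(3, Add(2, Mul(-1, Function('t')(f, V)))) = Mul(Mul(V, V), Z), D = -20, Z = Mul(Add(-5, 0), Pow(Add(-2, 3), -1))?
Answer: Rational(149181, 118) ≈ 1264.2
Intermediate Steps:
Z = -5 (Z = Mul(-5, Pow(1, -1)) = Mul(-5, 1) = -5)
Function('t')(f, V) = Add(2, Mul(Rational(5, 3), Pow(V, 2))) (Function('t')(f, V) = Add(2, Mul(Rational(-1, 3), Mul(Mul(V, V), -5))) = Add(2, Mul(Rational(-1, 3), Mul(Pow(V, 2), -5))) = Add(2, Mul(Rational(-1, 3), Mul(-5, Pow(V, 2)))) = Add(2, Mul(Rational(5, 3), Pow(V, 2))))
Function('o')(N, y) = Rational(2006, 3) (Function('o')(N, y) = Add(2, Mul(Rational(5, 3), Pow(-20, 2))) = Add(2, Mul(Rational(5, 3), 400)) = Add(2, Rational(2000, 3)) = Rational(2006, 3))
Mul(845359, Pow(Function('o')(-163, 689), -1)) = Mul(845359, Pow(Rational(2006, 3), -1)) = Mul(845359, Rational(3, 2006)) = Rational(149181, 118)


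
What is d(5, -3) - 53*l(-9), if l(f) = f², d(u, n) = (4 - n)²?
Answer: -4244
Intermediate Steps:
d(5, -3) - 53*l(-9) = (-4 - 3)² - 53*(-9)² = (-7)² - 53*81 = 49 - 4293 = -4244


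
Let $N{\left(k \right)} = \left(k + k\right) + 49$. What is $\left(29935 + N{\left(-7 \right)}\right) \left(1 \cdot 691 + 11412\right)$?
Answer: $362726910$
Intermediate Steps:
$N{\left(k \right)} = 49 + 2 k$ ($N{\left(k \right)} = 2 k + 49 = 49 + 2 k$)
$\left(29935 + N{\left(-7 \right)}\right) \left(1 \cdot 691 + 11412\right) = \left(29935 + \left(49 + 2 \left(-7\right)\right)\right) \left(1 \cdot 691 + 11412\right) = \left(29935 + \left(49 - 14\right)\right) \left(691 + 11412\right) = \left(29935 + 35\right) 12103 = 29970 \cdot 12103 = 362726910$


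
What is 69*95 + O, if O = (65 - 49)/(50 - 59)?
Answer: 58979/9 ≈ 6553.2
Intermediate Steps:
O = -16/9 (O = 16/(-9) = 16*(-⅑) = -16/9 ≈ -1.7778)
69*95 + O = 69*95 - 16/9 = 6555 - 16/9 = 58979/9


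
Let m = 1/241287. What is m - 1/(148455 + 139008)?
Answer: 15392/23120361627 ≈ 6.6573e-7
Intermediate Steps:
m = 1/241287 ≈ 4.1444e-6
m - 1/(148455 + 139008) = 1/241287 - 1/(148455 + 139008) = 1/241287 - 1/287463 = 15392/23120361627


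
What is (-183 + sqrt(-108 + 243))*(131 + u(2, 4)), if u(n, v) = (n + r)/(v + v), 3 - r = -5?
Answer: -96807/4 + 1587*sqrt(15)/4 ≈ -22665.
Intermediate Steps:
r = 8 (r = 3 - 1*(-5) = 3 + 5 = 8)
u(n, v) = (8 + n)/(2*v) (u(n, v) = (n + 8)/(v + v) = (8 + n)/((2*v)) = (8 + n)*(1/(2*v)) = (8 + n)/(2*v))
(-183 + sqrt(-108 + 243))*(131 + u(2, 4)) = (-183 + sqrt(-108 + 243))*(131 + (1/2)*(8 + 2)/4) = (-183 + sqrt(135))*(131 + (1/2)*(1/4)*10) = (-183 + 3*sqrt(15))*(131 + 5/4) = (-183 + 3*sqrt(15))*(529/4) = -96807/4 + 1587*sqrt(15)/4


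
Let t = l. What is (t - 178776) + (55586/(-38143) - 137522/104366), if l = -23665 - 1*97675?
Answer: -597361262370665/1990416169 ≈ -3.0012e+5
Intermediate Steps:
l = -121340 (l = -23665 - 97675 = -121340)
t = -121340
(t - 178776) + (55586/(-38143) - 137522/104366) = (-121340 - 178776) + (55586/(-38143) - 137522/104366) = -300116 + (55586*(-1/38143) - 137522*1/104366) = -300116 + (-55586/38143 - 68761/52183) = -300116 - 5523395061/1990416169 = -597361262370665/1990416169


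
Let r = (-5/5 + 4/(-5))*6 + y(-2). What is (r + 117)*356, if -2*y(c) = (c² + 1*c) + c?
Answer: 189036/5 ≈ 37807.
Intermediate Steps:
y(c) = -c - c²/2 (y(c) = -((c² + 1*c) + c)/2 = -((c² + c) + c)/2 = -((c + c²) + c)/2 = -(c² + 2*c)/2 = -c - c²/2)
r = -54/5 (r = (-5/5 + 4/(-5))*6 - ½*(-2)*(2 - 2) = (-5*⅕ + 4*(-⅕))*6 - ½*(-2)*0 = (-1 - ⅘)*6 + 0 = -9/5*6 + 0 = -54/5 + 0 = -54/5 ≈ -10.800)
(r + 117)*356 = (-54/5 + 117)*356 = (531/5)*356 = 189036/5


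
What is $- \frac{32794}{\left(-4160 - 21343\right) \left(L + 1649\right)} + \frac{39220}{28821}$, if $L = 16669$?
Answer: $\frac{3053852571959}{2244022053039} \approx 1.3609$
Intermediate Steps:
$- \frac{32794}{\left(-4160 - 21343\right) \left(L + 1649\right)} + \frac{39220}{28821} = - \frac{32794}{\left(-4160 - 21343\right) \left(16669 + 1649\right)} + \frac{39220}{28821} = - \frac{32794}{\left(-25503\right) 18318} + 39220 \cdot \frac{1}{28821} = - \frac{32794}{-467163954} + \frac{39220}{28821} = \left(-32794\right) \left(- \frac{1}{467163954}\right) + \frac{39220}{28821} = \frac{16397}{233581977} + \frac{39220}{28821} = \frac{3053852571959}{2244022053039}$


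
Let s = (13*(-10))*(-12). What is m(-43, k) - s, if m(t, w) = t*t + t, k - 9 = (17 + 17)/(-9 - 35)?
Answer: 246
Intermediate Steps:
k = 181/22 (k = 9 + (17 + 17)/(-9 - 35) = 9 + 34/(-44) = 9 + 34*(-1/44) = 9 - 17/22 = 181/22 ≈ 8.2273)
s = 1560 (s = -130*(-12) = 1560)
m(t, w) = t + t² (m(t, w) = t² + t = t + t²)
m(-43, k) - s = -43*(1 - 43) - 1*1560 = -43*(-42) - 1560 = 1806 - 1560 = 246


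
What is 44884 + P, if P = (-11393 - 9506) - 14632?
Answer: 9353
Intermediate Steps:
P = -35531 (P = -20899 - 14632 = -35531)
44884 + P = 44884 - 35531 = 9353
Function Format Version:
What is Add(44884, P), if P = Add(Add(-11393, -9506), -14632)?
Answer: 9353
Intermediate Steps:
P = -35531 (P = Add(-20899, -14632) = -35531)
Add(44884, P) = Add(44884, -35531) = 9353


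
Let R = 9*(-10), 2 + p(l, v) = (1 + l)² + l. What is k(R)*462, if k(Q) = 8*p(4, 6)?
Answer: 99792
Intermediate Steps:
p(l, v) = -2 + l + (1 + l)² (p(l, v) = -2 + ((1 + l)² + l) = -2 + (l + (1 + l)²) = -2 + l + (1 + l)²)
R = -90
k(Q) = 216 (k(Q) = 8*(-2 + 4 + (1 + 4)²) = 8*(-2 + 4 + 5²) = 8*(-2 + 4 + 25) = 8*27 = 216)
k(R)*462 = 216*462 = 99792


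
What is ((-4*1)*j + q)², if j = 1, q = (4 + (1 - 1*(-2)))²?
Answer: 2025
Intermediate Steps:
q = 49 (q = (4 + (1 + 2))² = (4 + 3)² = 7² = 49)
((-4*1)*j + q)² = (-4*1*1 + 49)² = (-4*1 + 49)² = (-4 + 49)² = 45² = 2025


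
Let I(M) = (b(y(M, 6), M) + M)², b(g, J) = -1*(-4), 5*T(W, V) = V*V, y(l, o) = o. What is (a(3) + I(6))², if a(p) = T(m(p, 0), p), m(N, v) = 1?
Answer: 259081/25 ≈ 10363.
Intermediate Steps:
T(W, V) = V²/5 (T(W, V) = (V*V)/5 = V²/5)
b(g, J) = 4
a(p) = p²/5
I(M) = (4 + M)²
(a(3) + I(6))² = ((⅕)*3² + (4 + 6)²)² = ((⅕)*9 + 10²)² = (9/5 + 100)² = (509/5)² = 259081/25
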